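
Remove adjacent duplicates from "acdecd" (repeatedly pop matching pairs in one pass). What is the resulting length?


Input: acdecd
Stack-based adjacent duplicate removal:
  Read 'a': push. Stack: a
  Read 'c': push. Stack: ac
  Read 'd': push. Stack: acd
  Read 'e': push. Stack: acde
  Read 'c': push. Stack: acdec
  Read 'd': push. Stack: acdecd
Final stack: "acdecd" (length 6)

6


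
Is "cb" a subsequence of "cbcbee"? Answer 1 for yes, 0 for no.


Check if "cb" is a subsequence of "cbcbee"
Greedy scan:
  Position 0 ('c'): matches sub[0] = 'c'
  Position 1 ('b'): matches sub[1] = 'b'
  Position 2 ('c'): no match needed
  Position 3 ('b'): no match needed
  Position 4 ('e'): no match needed
  Position 5 ('e'): no match needed
All 2 characters matched => is a subsequence

1


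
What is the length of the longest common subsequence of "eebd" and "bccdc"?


LCS of "eebd" and "bccdc"
DP table:
           b    c    c    d    c
      0    0    0    0    0    0
  e   0    0    0    0    0    0
  e   0    0    0    0    0    0
  b   0    1    1    1    1    1
  d   0    1    1    1    2    2
LCS length = dp[4][5] = 2

2


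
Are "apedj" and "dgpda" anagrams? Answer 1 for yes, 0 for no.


Strings: "apedj", "dgpda"
Sorted first:  adejp
Sorted second: addgp
Differ at position 2: 'e' vs 'd' => not anagrams

0


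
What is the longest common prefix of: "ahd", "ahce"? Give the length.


Words: ahd, ahce
  Position 0: all 'a' => match
  Position 1: all 'h' => match
  Position 2: ('d', 'c') => mismatch, stop
LCP = "ah" (length 2)

2


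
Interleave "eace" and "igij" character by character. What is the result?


Interleaving "eace" and "igij":
  Position 0: 'e' from first, 'i' from second => "ei"
  Position 1: 'a' from first, 'g' from second => "ag"
  Position 2: 'c' from first, 'i' from second => "ci"
  Position 3: 'e' from first, 'j' from second => "ej"
Result: eiagciej

eiagciej


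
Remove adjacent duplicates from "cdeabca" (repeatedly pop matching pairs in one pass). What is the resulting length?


Input: cdeabca
Stack-based adjacent duplicate removal:
  Read 'c': push. Stack: c
  Read 'd': push. Stack: cd
  Read 'e': push. Stack: cde
  Read 'a': push. Stack: cdea
  Read 'b': push. Stack: cdeab
  Read 'c': push. Stack: cdeabc
  Read 'a': push. Stack: cdeabca
Final stack: "cdeabca" (length 7)

7


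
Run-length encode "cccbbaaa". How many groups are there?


Input: cccbbaaa
Scanning for consecutive runs:
  Group 1: 'c' x 3 (positions 0-2)
  Group 2: 'b' x 2 (positions 3-4)
  Group 3: 'a' x 3 (positions 5-7)
Total groups: 3

3


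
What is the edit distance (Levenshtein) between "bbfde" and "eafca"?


Computing edit distance: "bbfde" -> "eafca"
DP table:
           e    a    f    c    a
      0    1    2    3    4    5
  b   1    1    2    3    4    5
  b   2    2    2    3    4    5
  f   3    3    3    2    3    4
  d   4    4    4    3    3    4
  e   5    4    5    4    4    4
Edit distance = dp[5][5] = 4

4


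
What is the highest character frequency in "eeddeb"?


Input: eeddeb
Character counts:
  'b': 1
  'd': 2
  'e': 3
Maximum frequency: 3

3


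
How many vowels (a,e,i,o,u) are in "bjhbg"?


Input: bjhbg
Checking each character:
  'b' at position 0: consonant
  'j' at position 1: consonant
  'h' at position 2: consonant
  'b' at position 3: consonant
  'g' at position 4: consonant
Total vowels: 0

0


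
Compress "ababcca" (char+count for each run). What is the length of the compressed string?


Input: ababcca
Runs:
  'a' x 1 => "a1"
  'b' x 1 => "b1"
  'a' x 1 => "a1"
  'b' x 1 => "b1"
  'c' x 2 => "c2"
  'a' x 1 => "a1"
Compressed: "a1b1a1b1c2a1"
Compressed length: 12

12


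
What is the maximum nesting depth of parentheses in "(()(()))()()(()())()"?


Input: "(()(()))()()(()())()"
Tracking depth:
  Position 0 '(': depth becomes 1
  Position 1 '(': depth becomes 2
  Position 2 ')': depth becomes 1
  Position 3 '(': depth becomes 2
  Position 4 '(': depth becomes 3
  Position 5 ')': depth becomes 2
  Position 6 ')': depth becomes 1
  Position 7 ')': depth becomes 0
  Position 8 '(': depth becomes 1
  Position 9 ')': depth becomes 0
  Position 10 '(': depth becomes 1
  Position 11 ')': depth becomes 0
  Position 12 '(': depth becomes 1
  Position 13 '(': depth becomes 2
  Position 14 ')': depth becomes 1
  Position 15 '(': depth becomes 2
  Position 16 ')': depth becomes 1
  Position 17 ')': depth becomes 0
  Position 18 '(': depth becomes 1
  Position 19 ')': depth becomes 0
Maximum depth reached: 3

3


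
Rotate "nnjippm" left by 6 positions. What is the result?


Input: "nnjippm", rotate left by 6
First 6 characters: "nnjipp"
Remaining characters: "m"
Concatenate remaining + first: "m" + "nnjipp" = "mnnjipp"

mnnjipp


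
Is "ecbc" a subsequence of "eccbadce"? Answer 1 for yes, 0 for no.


Check if "ecbc" is a subsequence of "eccbadce"
Greedy scan:
  Position 0 ('e'): matches sub[0] = 'e'
  Position 1 ('c'): matches sub[1] = 'c'
  Position 2 ('c'): no match needed
  Position 3 ('b'): matches sub[2] = 'b'
  Position 4 ('a'): no match needed
  Position 5 ('d'): no match needed
  Position 6 ('c'): matches sub[3] = 'c'
  Position 7 ('e'): no match needed
All 4 characters matched => is a subsequence

1


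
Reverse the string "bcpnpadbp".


Input: bcpnpadbp
Reading characters right to left:
  Position 8: 'p'
  Position 7: 'b'
  Position 6: 'd'
  Position 5: 'a'
  Position 4: 'p'
  Position 3: 'n'
  Position 2: 'p'
  Position 1: 'c'
  Position 0: 'b'
Reversed: pbdapnpcb

pbdapnpcb


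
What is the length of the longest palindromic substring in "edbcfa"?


Input: "edbcfa"
Checking substrings for palindromes:
  No multi-char palindromic substrings found
Longest palindromic substring: "e" with length 1

1


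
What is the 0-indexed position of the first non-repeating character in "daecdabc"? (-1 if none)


Input: daecdabc
Character frequencies:
  'a': 2
  'b': 1
  'c': 2
  'd': 2
  'e': 1
Scanning left to right for freq == 1:
  Position 0 ('d'): freq=2, skip
  Position 1 ('a'): freq=2, skip
  Position 2 ('e'): unique! => answer = 2

2


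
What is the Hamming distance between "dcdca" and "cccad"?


Comparing "dcdca" and "cccad" position by position:
  Position 0: 'd' vs 'c' => differ
  Position 1: 'c' vs 'c' => same
  Position 2: 'd' vs 'c' => differ
  Position 3: 'c' vs 'a' => differ
  Position 4: 'a' vs 'd' => differ
Total differences (Hamming distance): 4

4


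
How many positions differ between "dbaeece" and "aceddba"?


Comparing "dbaeece" and "aceddba" position by position:
  Position 0: 'd' vs 'a' => DIFFER
  Position 1: 'b' vs 'c' => DIFFER
  Position 2: 'a' vs 'e' => DIFFER
  Position 3: 'e' vs 'd' => DIFFER
  Position 4: 'e' vs 'd' => DIFFER
  Position 5: 'c' vs 'b' => DIFFER
  Position 6: 'e' vs 'a' => DIFFER
Positions that differ: 7

7


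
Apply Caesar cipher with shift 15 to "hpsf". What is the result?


Caesar cipher: shift "hpsf" by 15
  'h' (pos 7) + 15 = pos 22 = 'w'
  'p' (pos 15) + 15 = pos 4 = 'e'
  's' (pos 18) + 15 = pos 7 = 'h'
  'f' (pos 5) + 15 = pos 20 = 'u'
Result: wehu

wehu


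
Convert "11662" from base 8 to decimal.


Input: "11662" in base 8
Positional expansion:
  Digit '1' (value 1) x 8^4 = 4096
  Digit '1' (value 1) x 8^3 = 512
  Digit '6' (value 6) x 8^2 = 384
  Digit '6' (value 6) x 8^1 = 48
  Digit '2' (value 2) x 8^0 = 2
Sum = 5042

5042


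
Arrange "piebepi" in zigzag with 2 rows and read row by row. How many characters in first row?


Zigzag "piebepi" into 2 rows:
Placing characters:
  'p' => row 0
  'i' => row 1
  'e' => row 0
  'b' => row 1
  'e' => row 0
  'p' => row 1
  'i' => row 0
Rows:
  Row 0: "peei"
  Row 1: "ibp"
First row length: 4

4


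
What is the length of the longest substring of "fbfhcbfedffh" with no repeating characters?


Input: "fbfhcbfedffh"
Sliding window (track last position of each char):
  Position 0 ('f'): window [0,0] length 1 -- new best
  Position 1 ('b'): window [0,1] length 2 -- new best
  Position 2 ('f'): repeat (last at 0), move window start to 1
  Position 2 ('f'): window [1,2] length 2
  Position 3 ('h'): window [1,3] length 3 -- new best
  Position 4 ('c'): window [1,4] length 4 -- new best
  Position 5 ('b'): repeat (last at 1), move window start to 2
  Position 5 ('b'): window [2,5] length 4
  Position 6 ('f'): repeat (last at 2), move window start to 3
  Position 6 ('f'): window [3,6] length 4
  Position 7 ('e'): window [3,7] length 5 -- new best
  Position 8 ('d'): window [3,8] length 6 -- new best
  Position 9 ('f'): repeat (last at 6), move window start to 7
  Position 9 ('f'): window [7,9] length 3
  Position 10 ('f'): repeat (last at 9), move window start to 10
  Position 10 ('f'): window [10,10] length 1
  Position 11 ('h'): window [10,11] length 2
Longest substring with no repeats: "hcbfed" with length 6

6


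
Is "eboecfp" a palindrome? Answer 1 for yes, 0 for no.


Input: eboecfp
Reversed: pfceobe
  Compare pos 0 ('e') with pos 6 ('p'): MISMATCH
  Compare pos 1 ('b') with pos 5 ('f'): MISMATCH
  Compare pos 2 ('o') with pos 4 ('c'): MISMATCH
Result: not a palindrome

0


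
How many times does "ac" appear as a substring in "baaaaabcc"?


Searching for "ac" in "baaaaabcc"
Scanning each position:
  Position 0: "ba" => no
  Position 1: "aa" => no
  Position 2: "aa" => no
  Position 3: "aa" => no
  Position 4: "aa" => no
  Position 5: "ab" => no
  Position 6: "bc" => no
  Position 7: "cc" => no
Total occurrences: 0

0


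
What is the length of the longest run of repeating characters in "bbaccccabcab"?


Input: "bbaccccabcab"
Scanning for longest run:
  Position 1 ('b'): continues run of 'b', length=2
  Position 2 ('a'): new char, reset run to 1
  Position 3 ('c'): new char, reset run to 1
  Position 4 ('c'): continues run of 'c', length=2
  Position 5 ('c'): continues run of 'c', length=3
  Position 6 ('c'): continues run of 'c', length=4
  Position 7 ('a'): new char, reset run to 1
  Position 8 ('b'): new char, reset run to 1
  Position 9 ('c'): new char, reset run to 1
  Position 10 ('a'): new char, reset run to 1
  Position 11 ('b'): new char, reset run to 1
Longest run: 'c' with length 4

4


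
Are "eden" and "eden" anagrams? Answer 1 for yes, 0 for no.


Strings: "eden", "eden"
Sorted first:  deen
Sorted second: deen
Sorted forms match => anagrams

1


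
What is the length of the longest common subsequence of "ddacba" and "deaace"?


LCS of "ddacba" and "deaace"
DP table:
           d    e    a    a    c    e
      0    0    0    0    0    0    0
  d   0    1    1    1    1    1    1
  d   0    1    1    1    1    1    1
  a   0    1    1    2    2    2    2
  c   0    1    1    2    2    3    3
  b   0    1    1    2    2    3    3
  a   0    1    1    2    3    3    3
LCS length = dp[6][6] = 3

3


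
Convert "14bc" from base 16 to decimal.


Input: "14bc" in base 16
Positional expansion:
  Digit '1' (value 1) x 16^3 = 4096
  Digit '4' (value 4) x 16^2 = 1024
  Digit 'b' (value 11) x 16^1 = 176
  Digit 'c' (value 12) x 16^0 = 12
Sum = 5308

5308


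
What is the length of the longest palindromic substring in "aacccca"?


Input: "aacccca"
Checking substrings for palindromes:
  [1:7] "acccca" (len 6) => palindrome
  [2:6] "cccc" (len 4) => palindrome
  [2:5] "ccc" (len 3) => palindrome
  [3:6] "ccc" (len 3) => palindrome
  [0:2] "aa" (len 2) => palindrome
  [2:4] "cc" (len 2) => palindrome
Longest palindromic substring: "acccca" with length 6

6


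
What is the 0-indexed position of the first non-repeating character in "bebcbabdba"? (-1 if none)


Input: bebcbabdba
Character frequencies:
  'a': 2
  'b': 5
  'c': 1
  'd': 1
  'e': 1
Scanning left to right for freq == 1:
  Position 0 ('b'): freq=5, skip
  Position 1 ('e'): unique! => answer = 1

1


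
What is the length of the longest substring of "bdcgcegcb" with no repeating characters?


Input: "bdcgcegcb"
Sliding window (track last position of each char):
  Position 0 ('b'): window [0,0] length 1 -- new best
  Position 1 ('d'): window [0,1] length 2 -- new best
  Position 2 ('c'): window [0,2] length 3 -- new best
  Position 3 ('g'): window [0,3] length 4 -- new best
  Position 4 ('c'): repeat (last at 2), move window start to 3
  Position 4 ('c'): window [3,4] length 2
  Position 5 ('e'): window [3,5] length 3
  Position 6 ('g'): repeat (last at 3), move window start to 4
  Position 6 ('g'): window [4,6] length 3
  Position 7 ('c'): repeat (last at 4), move window start to 5
  Position 7 ('c'): window [5,7] length 3
  Position 8 ('b'): window [5,8] length 4
Longest substring with no repeats: "bdcg" with length 4

4


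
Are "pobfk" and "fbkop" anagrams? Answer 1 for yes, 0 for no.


Strings: "pobfk", "fbkop"
Sorted first:  bfkop
Sorted second: bfkop
Sorted forms match => anagrams

1


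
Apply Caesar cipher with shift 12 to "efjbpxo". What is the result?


Caesar cipher: shift "efjbpxo" by 12
  'e' (pos 4) + 12 = pos 16 = 'q'
  'f' (pos 5) + 12 = pos 17 = 'r'
  'j' (pos 9) + 12 = pos 21 = 'v'
  'b' (pos 1) + 12 = pos 13 = 'n'
  'p' (pos 15) + 12 = pos 1 = 'b'
  'x' (pos 23) + 12 = pos 9 = 'j'
  'o' (pos 14) + 12 = pos 0 = 'a'
Result: qrvnbja

qrvnbja


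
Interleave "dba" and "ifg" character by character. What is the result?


Interleaving "dba" and "ifg":
  Position 0: 'd' from first, 'i' from second => "di"
  Position 1: 'b' from first, 'f' from second => "bf"
  Position 2: 'a' from first, 'g' from second => "ag"
Result: dibfag

dibfag


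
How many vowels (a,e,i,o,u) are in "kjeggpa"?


Input: kjeggpa
Checking each character:
  'k' at position 0: consonant
  'j' at position 1: consonant
  'e' at position 2: vowel (running total: 1)
  'g' at position 3: consonant
  'g' at position 4: consonant
  'p' at position 5: consonant
  'a' at position 6: vowel (running total: 2)
Total vowels: 2

2


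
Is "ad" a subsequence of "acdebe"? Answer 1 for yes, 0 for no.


Check if "ad" is a subsequence of "acdebe"
Greedy scan:
  Position 0 ('a'): matches sub[0] = 'a'
  Position 1 ('c'): no match needed
  Position 2 ('d'): matches sub[1] = 'd'
  Position 3 ('e'): no match needed
  Position 4 ('b'): no match needed
  Position 5 ('e'): no match needed
All 2 characters matched => is a subsequence

1


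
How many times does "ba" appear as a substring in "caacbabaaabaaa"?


Searching for "ba" in "caacbabaaabaaa"
Scanning each position:
  Position 0: "ca" => no
  Position 1: "aa" => no
  Position 2: "ac" => no
  Position 3: "cb" => no
  Position 4: "ba" => MATCH
  Position 5: "ab" => no
  Position 6: "ba" => MATCH
  Position 7: "aa" => no
  Position 8: "aa" => no
  Position 9: "ab" => no
  Position 10: "ba" => MATCH
  Position 11: "aa" => no
  Position 12: "aa" => no
Total occurrences: 3

3


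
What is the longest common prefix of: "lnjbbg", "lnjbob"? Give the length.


Words: lnjbbg, lnjbob
  Position 0: all 'l' => match
  Position 1: all 'n' => match
  Position 2: all 'j' => match
  Position 3: all 'b' => match
  Position 4: ('b', 'o') => mismatch, stop
LCP = "lnjb" (length 4)

4


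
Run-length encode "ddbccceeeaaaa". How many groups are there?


Input: ddbccceeeaaaa
Scanning for consecutive runs:
  Group 1: 'd' x 2 (positions 0-1)
  Group 2: 'b' x 1 (positions 2-2)
  Group 3: 'c' x 3 (positions 3-5)
  Group 4: 'e' x 3 (positions 6-8)
  Group 5: 'a' x 4 (positions 9-12)
Total groups: 5

5


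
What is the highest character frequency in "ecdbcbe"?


Input: ecdbcbe
Character counts:
  'b': 2
  'c': 2
  'd': 1
  'e': 2
Maximum frequency: 2

2


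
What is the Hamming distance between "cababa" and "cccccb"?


Comparing "cababa" and "cccccb" position by position:
  Position 0: 'c' vs 'c' => same
  Position 1: 'a' vs 'c' => differ
  Position 2: 'b' vs 'c' => differ
  Position 3: 'a' vs 'c' => differ
  Position 4: 'b' vs 'c' => differ
  Position 5: 'a' vs 'b' => differ
Total differences (Hamming distance): 5

5


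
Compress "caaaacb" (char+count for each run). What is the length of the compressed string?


Input: caaaacb
Runs:
  'c' x 1 => "c1"
  'a' x 4 => "a4"
  'c' x 1 => "c1"
  'b' x 1 => "b1"
Compressed: "c1a4c1b1"
Compressed length: 8

8


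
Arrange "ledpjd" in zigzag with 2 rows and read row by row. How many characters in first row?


Zigzag "ledpjd" into 2 rows:
Placing characters:
  'l' => row 0
  'e' => row 1
  'd' => row 0
  'p' => row 1
  'j' => row 0
  'd' => row 1
Rows:
  Row 0: "ldj"
  Row 1: "epd"
First row length: 3

3


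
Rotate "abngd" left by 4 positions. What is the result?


Input: "abngd", rotate left by 4
First 4 characters: "abng"
Remaining characters: "d"
Concatenate remaining + first: "d" + "abng" = "dabng"

dabng


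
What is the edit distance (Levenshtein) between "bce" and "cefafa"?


Computing edit distance: "bce" -> "cefafa"
DP table:
           c    e    f    a    f    a
      0    1    2    3    4    5    6
  b   1    1    2    3    4    5    6
  c   2    1    2    3    4    5    6
  e   3    2    1    2    3    4    5
Edit distance = dp[3][6] = 5

5


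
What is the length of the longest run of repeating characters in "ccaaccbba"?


Input: "ccaaccbba"
Scanning for longest run:
  Position 1 ('c'): continues run of 'c', length=2
  Position 2 ('a'): new char, reset run to 1
  Position 3 ('a'): continues run of 'a', length=2
  Position 4 ('c'): new char, reset run to 1
  Position 5 ('c'): continues run of 'c', length=2
  Position 6 ('b'): new char, reset run to 1
  Position 7 ('b'): continues run of 'b', length=2
  Position 8 ('a'): new char, reset run to 1
Longest run: 'c' with length 2

2


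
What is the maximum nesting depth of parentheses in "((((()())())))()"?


Input: "((((()())())))()"
Tracking depth:
  Position 0 '(': depth becomes 1
  Position 1 '(': depth becomes 2
  Position 2 '(': depth becomes 3
  Position 3 '(': depth becomes 4
  Position 4 '(': depth becomes 5
  Position 5 ')': depth becomes 4
  Position 6 '(': depth becomes 5
  Position 7 ')': depth becomes 4
  Position 8 ')': depth becomes 3
  Position 9 '(': depth becomes 4
  Position 10 ')': depth becomes 3
  Position 11 ')': depth becomes 2
  Position 12 ')': depth becomes 1
  Position 13 ')': depth becomes 0
  Position 14 '(': depth becomes 1
  Position 15 ')': depth becomes 0
Maximum depth reached: 5

5


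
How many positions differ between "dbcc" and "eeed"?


Comparing "dbcc" and "eeed" position by position:
  Position 0: 'd' vs 'e' => DIFFER
  Position 1: 'b' vs 'e' => DIFFER
  Position 2: 'c' vs 'e' => DIFFER
  Position 3: 'c' vs 'd' => DIFFER
Positions that differ: 4

4


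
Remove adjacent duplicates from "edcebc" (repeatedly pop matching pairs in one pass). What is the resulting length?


Input: edcebc
Stack-based adjacent duplicate removal:
  Read 'e': push. Stack: e
  Read 'd': push. Stack: ed
  Read 'c': push. Stack: edc
  Read 'e': push. Stack: edce
  Read 'b': push. Stack: edceb
  Read 'c': push. Stack: edcebc
Final stack: "edcebc" (length 6)

6


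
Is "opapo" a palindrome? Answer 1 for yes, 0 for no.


Input: opapo
Reversed: opapo
  Compare pos 0 ('o') with pos 4 ('o'): match
  Compare pos 1 ('p') with pos 3 ('p'): match
Result: palindrome

1


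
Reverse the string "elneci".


Input: elneci
Reading characters right to left:
  Position 5: 'i'
  Position 4: 'c'
  Position 3: 'e'
  Position 2: 'n'
  Position 1: 'l'
  Position 0: 'e'
Reversed: icenle

icenle


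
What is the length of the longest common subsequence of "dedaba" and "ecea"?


LCS of "dedaba" and "ecea"
DP table:
           e    c    e    a
      0    0    0    0    0
  d   0    0    0    0    0
  e   0    1    1    1    1
  d   0    1    1    1    1
  a   0    1    1    1    2
  b   0    1    1    1    2
  a   0    1    1    1    2
LCS length = dp[6][4] = 2

2


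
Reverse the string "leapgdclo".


Input: leapgdclo
Reading characters right to left:
  Position 8: 'o'
  Position 7: 'l'
  Position 6: 'c'
  Position 5: 'd'
  Position 4: 'g'
  Position 3: 'p'
  Position 2: 'a'
  Position 1: 'e'
  Position 0: 'l'
Reversed: olcdgpael

olcdgpael


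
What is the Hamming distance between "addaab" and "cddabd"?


Comparing "addaab" and "cddabd" position by position:
  Position 0: 'a' vs 'c' => differ
  Position 1: 'd' vs 'd' => same
  Position 2: 'd' vs 'd' => same
  Position 3: 'a' vs 'a' => same
  Position 4: 'a' vs 'b' => differ
  Position 5: 'b' vs 'd' => differ
Total differences (Hamming distance): 3

3


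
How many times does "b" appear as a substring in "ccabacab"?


Searching for "b" in "ccabacab"
Scanning each position:
  Position 0: "c" => no
  Position 1: "c" => no
  Position 2: "a" => no
  Position 3: "b" => MATCH
  Position 4: "a" => no
  Position 5: "c" => no
  Position 6: "a" => no
  Position 7: "b" => MATCH
Total occurrences: 2

2


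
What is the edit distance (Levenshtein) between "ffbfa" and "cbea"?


Computing edit distance: "ffbfa" -> "cbea"
DP table:
           c    b    e    a
      0    1    2    3    4
  f   1    1    2    3    4
  f   2    2    2    3    4
  b   3    3    2    3    4
  f   4    4    3    3    4
  a   5    5    4    4    3
Edit distance = dp[5][4] = 3

3


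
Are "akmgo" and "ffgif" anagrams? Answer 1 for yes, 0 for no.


Strings: "akmgo", "ffgif"
Sorted first:  agkmo
Sorted second: fffgi
Differ at position 0: 'a' vs 'f' => not anagrams

0


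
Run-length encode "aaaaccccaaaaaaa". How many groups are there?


Input: aaaaccccaaaaaaa
Scanning for consecutive runs:
  Group 1: 'a' x 4 (positions 0-3)
  Group 2: 'c' x 4 (positions 4-7)
  Group 3: 'a' x 7 (positions 8-14)
Total groups: 3

3


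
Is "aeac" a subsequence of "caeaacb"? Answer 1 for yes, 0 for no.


Check if "aeac" is a subsequence of "caeaacb"
Greedy scan:
  Position 0 ('c'): no match needed
  Position 1 ('a'): matches sub[0] = 'a'
  Position 2 ('e'): matches sub[1] = 'e'
  Position 3 ('a'): matches sub[2] = 'a'
  Position 4 ('a'): no match needed
  Position 5 ('c'): matches sub[3] = 'c'
  Position 6 ('b'): no match needed
All 4 characters matched => is a subsequence

1


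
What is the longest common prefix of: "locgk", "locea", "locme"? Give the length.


Words: locgk, locea, locme
  Position 0: all 'l' => match
  Position 1: all 'o' => match
  Position 2: all 'c' => match
  Position 3: ('g', 'e', 'm') => mismatch, stop
LCP = "loc" (length 3)

3


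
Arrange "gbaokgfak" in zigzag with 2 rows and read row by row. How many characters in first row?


Zigzag "gbaokgfak" into 2 rows:
Placing characters:
  'g' => row 0
  'b' => row 1
  'a' => row 0
  'o' => row 1
  'k' => row 0
  'g' => row 1
  'f' => row 0
  'a' => row 1
  'k' => row 0
Rows:
  Row 0: "gakfk"
  Row 1: "boga"
First row length: 5

5


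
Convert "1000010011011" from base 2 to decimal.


Input: "1000010011011" in base 2
Positional expansion:
  Digit '1' (value 1) x 2^12 = 4096
  Digit '0' (value 0) x 2^11 = 0
  Digit '0' (value 0) x 2^10 = 0
  Digit '0' (value 0) x 2^9 = 0
  Digit '0' (value 0) x 2^8 = 0
  Digit '1' (value 1) x 2^7 = 128
  Digit '0' (value 0) x 2^6 = 0
  Digit '0' (value 0) x 2^5 = 0
  Digit '1' (value 1) x 2^4 = 16
  Digit '1' (value 1) x 2^3 = 8
  Digit '0' (value 0) x 2^2 = 0
  Digit '1' (value 1) x 2^1 = 2
  Digit '1' (value 1) x 2^0 = 1
Sum = 4251

4251


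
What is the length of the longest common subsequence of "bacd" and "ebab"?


LCS of "bacd" and "ebab"
DP table:
           e    b    a    b
      0    0    0    0    0
  b   0    0    1    1    1
  a   0    0    1    2    2
  c   0    0    1    2    2
  d   0    0    1    2    2
LCS length = dp[4][4] = 2

2


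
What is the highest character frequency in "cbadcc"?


Input: cbadcc
Character counts:
  'a': 1
  'b': 1
  'c': 3
  'd': 1
Maximum frequency: 3

3


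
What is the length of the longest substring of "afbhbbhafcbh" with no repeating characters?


Input: "afbhbbhafcbh"
Sliding window (track last position of each char):
  Position 0 ('a'): window [0,0] length 1 -- new best
  Position 1 ('f'): window [0,1] length 2 -- new best
  Position 2 ('b'): window [0,2] length 3 -- new best
  Position 3 ('h'): window [0,3] length 4 -- new best
  Position 4 ('b'): repeat (last at 2), move window start to 3
  Position 4 ('b'): window [3,4] length 2
  Position 5 ('b'): repeat (last at 4), move window start to 5
  Position 5 ('b'): window [5,5] length 1
  Position 6 ('h'): window [5,6] length 2
  Position 7 ('a'): window [5,7] length 3
  Position 8 ('f'): window [5,8] length 4
  Position 9 ('c'): window [5,9] length 5 -- new best
  Position 10 ('b'): repeat (last at 5), move window start to 6
  Position 10 ('b'): window [6,10] length 5
  Position 11 ('h'): repeat (last at 6), move window start to 7
  Position 11 ('h'): window [7,11] length 5
Longest substring with no repeats: "bhafc" with length 5

5


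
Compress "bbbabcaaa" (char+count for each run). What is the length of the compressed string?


Input: bbbabcaaa
Runs:
  'b' x 3 => "b3"
  'a' x 1 => "a1"
  'b' x 1 => "b1"
  'c' x 1 => "c1"
  'a' x 3 => "a3"
Compressed: "b3a1b1c1a3"
Compressed length: 10

10


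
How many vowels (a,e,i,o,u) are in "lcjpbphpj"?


Input: lcjpbphpj
Checking each character:
  'l' at position 0: consonant
  'c' at position 1: consonant
  'j' at position 2: consonant
  'p' at position 3: consonant
  'b' at position 4: consonant
  'p' at position 5: consonant
  'h' at position 6: consonant
  'p' at position 7: consonant
  'j' at position 8: consonant
Total vowels: 0

0


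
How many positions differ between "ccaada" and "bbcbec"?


Comparing "ccaada" and "bbcbec" position by position:
  Position 0: 'c' vs 'b' => DIFFER
  Position 1: 'c' vs 'b' => DIFFER
  Position 2: 'a' vs 'c' => DIFFER
  Position 3: 'a' vs 'b' => DIFFER
  Position 4: 'd' vs 'e' => DIFFER
  Position 5: 'a' vs 'c' => DIFFER
Positions that differ: 6

6


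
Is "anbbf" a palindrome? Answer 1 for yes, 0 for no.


Input: anbbf
Reversed: fbbna
  Compare pos 0 ('a') with pos 4 ('f'): MISMATCH
  Compare pos 1 ('n') with pos 3 ('b'): MISMATCH
Result: not a palindrome

0


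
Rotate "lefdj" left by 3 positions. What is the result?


Input: "lefdj", rotate left by 3
First 3 characters: "lef"
Remaining characters: "dj"
Concatenate remaining + first: "dj" + "lef" = "djlef"

djlef


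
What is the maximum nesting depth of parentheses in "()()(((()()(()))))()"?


Input: "()()(((()()(()))))()"
Tracking depth:
  Position 0 '(': depth becomes 1
  Position 1 ')': depth becomes 0
  Position 2 '(': depth becomes 1
  Position 3 ')': depth becomes 0
  Position 4 '(': depth becomes 1
  Position 5 '(': depth becomes 2
  Position 6 '(': depth becomes 3
  Position 7 '(': depth becomes 4
  Position 8 ')': depth becomes 3
  Position 9 '(': depth becomes 4
  Position 10 ')': depth becomes 3
  Position 11 '(': depth becomes 4
  Position 12 '(': depth becomes 5
  Position 13 ')': depth becomes 4
  Position 14 ')': depth becomes 3
  Position 15 ')': depth becomes 2
  Position 16 ')': depth becomes 1
  Position 17 ')': depth becomes 0
  Position 18 '(': depth becomes 1
  Position 19 ')': depth becomes 0
Maximum depth reached: 5

5


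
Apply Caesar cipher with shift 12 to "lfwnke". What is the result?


Caesar cipher: shift "lfwnke" by 12
  'l' (pos 11) + 12 = pos 23 = 'x'
  'f' (pos 5) + 12 = pos 17 = 'r'
  'w' (pos 22) + 12 = pos 8 = 'i'
  'n' (pos 13) + 12 = pos 25 = 'z'
  'k' (pos 10) + 12 = pos 22 = 'w'
  'e' (pos 4) + 12 = pos 16 = 'q'
Result: xrizwq

xrizwq


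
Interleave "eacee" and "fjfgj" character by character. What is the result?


Interleaving "eacee" and "fjfgj":
  Position 0: 'e' from first, 'f' from second => "ef"
  Position 1: 'a' from first, 'j' from second => "aj"
  Position 2: 'c' from first, 'f' from second => "cf"
  Position 3: 'e' from first, 'g' from second => "eg"
  Position 4: 'e' from first, 'j' from second => "ej"
Result: efajcfegej

efajcfegej


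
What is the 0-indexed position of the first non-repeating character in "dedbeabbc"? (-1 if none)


Input: dedbeabbc
Character frequencies:
  'a': 1
  'b': 3
  'c': 1
  'd': 2
  'e': 2
Scanning left to right for freq == 1:
  Position 0 ('d'): freq=2, skip
  Position 1 ('e'): freq=2, skip
  Position 2 ('d'): freq=2, skip
  Position 3 ('b'): freq=3, skip
  Position 4 ('e'): freq=2, skip
  Position 5 ('a'): unique! => answer = 5

5


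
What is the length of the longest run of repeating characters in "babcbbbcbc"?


Input: "babcbbbcbc"
Scanning for longest run:
  Position 1 ('a'): new char, reset run to 1
  Position 2 ('b'): new char, reset run to 1
  Position 3 ('c'): new char, reset run to 1
  Position 4 ('b'): new char, reset run to 1
  Position 5 ('b'): continues run of 'b', length=2
  Position 6 ('b'): continues run of 'b', length=3
  Position 7 ('c'): new char, reset run to 1
  Position 8 ('b'): new char, reset run to 1
  Position 9 ('c'): new char, reset run to 1
Longest run: 'b' with length 3

3


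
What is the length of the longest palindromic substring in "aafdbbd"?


Input: "aafdbbd"
Checking substrings for palindromes:
  [3:7] "dbbd" (len 4) => palindrome
  [0:2] "aa" (len 2) => palindrome
  [4:6] "bb" (len 2) => palindrome
Longest palindromic substring: "dbbd" with length 4

4


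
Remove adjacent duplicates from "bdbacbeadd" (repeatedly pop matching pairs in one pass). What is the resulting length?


Input: bdbacbeadd
Stack-based adjacent duplicate removal:
  Read 'b': push. Stack: b
  Read 'd': push. Stack: bd
  Read 'b': push. Stack: bdb
  Read 'a': push. Stack: bdba
  Read 'c': push. Stack: bdbac
  Read 'b': push. Stack: bdbacb
  Read 'e': push. Stack: bdbacbe
  Read 'a': push. Stack: bdbacbea
  Read 'd': push. Stack: bdbacbead
  Read 'd': matches stack top 'd' => pop. Stack: bdbacbea
Final stack: "bdbacbea" (length 8)

8


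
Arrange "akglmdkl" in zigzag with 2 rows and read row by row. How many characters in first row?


Zigzag "akglmdkl" into 2 rows:
Placing characters:
  'a' => row 0
  'k' => row 1
  'g' => row 0
  'l' => row 1
  'm' => row 0
  'd' => row 1
  'k' => row 0
  'l' => row 1
Rows:
  Row 0: "agmk"
  Row 1: "kldl"
First row length: 4

4


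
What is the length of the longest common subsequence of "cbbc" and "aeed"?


LCS of "cbbc" and "aeed"
DP table:
           a    e    e    d
      0    0    0    0    0
  c   0    0    0    0    0
  b   0    0    0    0    0
  b   0    0    0    0    0
  c   0    0    0    0    0
LCS length = dp[4][4] = 0

0


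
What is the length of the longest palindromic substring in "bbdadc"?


Input: "bbdadc"
Checking substrings for palindromes:
  [2:5] "dad" (len 3) => palindrome
  [0:2] "bb" (len 2) => palindrome
Longest palindromic substring: "dad" with length 3

3


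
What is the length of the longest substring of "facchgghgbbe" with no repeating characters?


Input: "facchgghgbbe"
Sliding window (track last position of each char):
  Position 0 ('f'): window [0,0] length 1 -- new best
  Position 1 ('a'): window [0,1] length 2 -- new best
  Position 2 ('c'): window [0,2] length 3 -- new best
  Position 3 ('c'): repeat (last at 2), move window start to 3
  Position 3 ('c'): window [3,3] length 1
  Position 4 ('h'): window [3,4] length 2
  Position 5 ('g'): window [3,5] length 3
  Position 6 ('g'): repeat (last at 5), move window start to 6
  Position 6 ('g'): window [6,6] length 1
  Position 7 ('h'): window [6,7] length 2
  Position 8 ('g'): repeat (last at 6), move window start to 7
  Position 8 ('g'): window [7,8] length 2
  Position 9 ('b'): window [7,9] length 3
  Position 10 ('b'): repeat (last at 9), move window start to 10
  Position 10 ('b'): window [10,10] length 1
  Position 11 ('e'): window [10,11] length 2
Longest substring with no repeats: "fac" with length 3

3


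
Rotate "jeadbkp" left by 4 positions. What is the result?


Input: "jeadbkp", rotate left by 4
First 4 characters: "jead"
Remaining characters: "bkp"
Concatenate remaining + first: "bkp" + "jead" = "bkpjead"

bkpjead


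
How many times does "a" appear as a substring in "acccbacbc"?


Searching for "a" in "acccbacbc"
Scanning each position:
  Position 0: "a" => MATCH
  Position 1: "c" => no
  Position 2: "c" => no
  Position 3: "c" => no
  Position 4: "b" => no
  Position 5: "a" => MATCH
  Position 6: "c" => no
  Position 7: "b" => no
  Position 8: "c" => no
Total occurrences: 2

2


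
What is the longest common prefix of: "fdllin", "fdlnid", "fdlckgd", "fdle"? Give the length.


Words: fdllin, fdlnid, fdlckgd, fdle
  Position 0: all 'f' => match
  Position 1: all 'd' => match
  Position 2: all 'l' => match
  Position 3: ('l', 'n', 'c', 'e') => mismatch, stop
LCP = "fdl" (length 3)

3


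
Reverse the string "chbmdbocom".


Input: chbmdbocom
Reading characters right to left:
  Position 9: 'm'
  Position 8: 'o'
  Position 7: 'c'
  Position 6: 'o'
  Position 5: 'b'
  Position 4: 'd'
  Position 3: 'm'
  Position 2: 'b'
  Position 1: 'h'
  Position 0: 'c'
Reversed: mocobdmbhc

mocobdmbhc


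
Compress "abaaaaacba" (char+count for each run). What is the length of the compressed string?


Input: abaaaaacba
Runs:
  'a' x 1 => "a1"
  'b' x 1 => "b1"
  'a' x 5 => "a5"
  'c' x 1 => "c1"
  'b' x 1 => "b1"
  'a' x 1 => "a1"
Compressed: "a1b1a5c1b1a1"
Compressed length: 12

12


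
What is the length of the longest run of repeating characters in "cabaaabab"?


Input: "cabaaabab"
Scanning for longest run:
  Position 1 ('a'): new char, reset run to 1
  Position 2 ('b'): new char, reset run to 1
  Position 3 ('a'): new char, reset run to 1
  Position 4 ('a'): continues run of 'a', length=2
  Position 5 ('a'): continues run of 'a', length=3
  Position 6 ('b'): new char, reset run to 1
  Position 7 ('a'): new char, reset run to 1
  Position 8 ('b'): new char, reset run to 1
Longest run: 'a' with length 3

3


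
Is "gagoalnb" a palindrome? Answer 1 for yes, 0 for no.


Input: gagoalnb
Reversed: bnlaogag
  Compare pos 0 ('g') with pos 7 ('b'): MISMATCH
  Compare pos 1 ('a') with pos 6 ('n'): MISMATCH
  Compare pos 2 ('g') with pos 5 ('l'): MISMATCH
  Compare pos 3 ('o') with pos 4 ('a'): MISMATCH
Result: not a palindrome

0


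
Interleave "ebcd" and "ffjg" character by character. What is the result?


Interleaving "ebcd" and "ffjg":
  Position 0: 'e' from first, 'f' from second => "ef"
  Position 1: 'b' from first, 'f' from second => "bf"
  Position 2: 'c' from first, 'j' from second => "cj"
  Position 3: 'd' from first, 'g' from second => "dg"
Result: efbfcjdg

efbfcjdg


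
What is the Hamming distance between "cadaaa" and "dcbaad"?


Comparing "cadaaa" and "dcbaad" position by position:
  Position 0: 'c' vs 'd' => differ
  Position 1: 'a' vs 'c' => differ
  Position 2: 'd' vs 'b' => differ
  Position 3: 'a' vs 'a' => same
  Position 4: 'a' vs 'a' => same
  Position 5: 'a' vs 'd' => differ
Total differences (Hamming distance): 4

4


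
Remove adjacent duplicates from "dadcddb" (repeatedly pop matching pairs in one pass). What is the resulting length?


Input: dadcddb
Stack-based adjacent duplicate removal:
  Read 'd': push. Stack: d
  Read 'a': push. Stack: da
  Read 'd': push. Stack: dad
  Read 'c': push. Stack: dadc
  Read 'd': push. Stack: dadcd
  Read 'd': matches stack top 'd' => pop. Stack: dadc
  Read 'b': push. Stack: dadcb
Final stack: "dadcb" (length 5)

5


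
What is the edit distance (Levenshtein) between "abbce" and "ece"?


Computing edit distance: "abbce" -> "ece"
DP table:
           e    c    e
      0    1    2    3
  a   1    1    2    3
  b   2    2    2    3
  b   3    3    3    3
  c   4    4    3    4
  e   5    4    4    3
Edit distance = dp[5][3] = 3

3


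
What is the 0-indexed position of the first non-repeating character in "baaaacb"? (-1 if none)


Input: baaaacb
Character frequencies:
  'a': 4
  'b': 2
  'c': 1
Scanning left to right for freq == 1:
  Position 0 ('b'): freq=2, skip
  Position 1 ('a'): freq=4, skip
  Position 2 ('a'): freq=4, skip
  Position 3 ('a'): freq=4, skip
  Position 4 ('a'): freq=4, skip
  Position 5 ('c'): unique! => answer = 5

5


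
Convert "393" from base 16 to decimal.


Input: "393" in base 16
Positional expansion:
  Digit '3' (value 3) x 16^2 = 768
  Digit '9' (value 9) x 16^1 = 144
  Digit '3' (value 3) x 16^0 = 3
Sum = 915

915


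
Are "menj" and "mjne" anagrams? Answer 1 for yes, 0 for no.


Strings: "menj", "mjne"
Sorted first:  ejmn
Sorted second: ejmn
Sorted forms match => anagrams

1


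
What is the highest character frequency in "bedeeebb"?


Input: bedeeebb
Character counts:
  'b': 3
  'd': 1
  'e': 4
Maximum frequency: 4

4


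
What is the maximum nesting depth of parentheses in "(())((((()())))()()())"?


Input: "(())((((()())))()()())"
Tracking depth:
  Position 0 '(': depth becomes 1
  Position 1 '(': depth becomes 2
  Position 2 ')': depth becomes 1
  Position 3 ')': depth becomes 0
  Position 4 '(': depth becomes 1
  Position 5 '(': depth becomes 2
  Position 6 '(': depth becomes 3
  Position 7 '(': depth becomes 4
  Position 8 '(': depth becomes 5
  Position 9 ')': depth becomes 4
  Position 10 '(': depth becomes 5
  Position 11 ')': depth becomes 4
  Position 12 ')': depth becomes 3
  Position 13 ')': depth becomes 2
  Position 14 ')': depth becomes 1
  Position 15 '(': depth becomes 2
  Position 16 ')': depth becomes 1
  Position 17 '(': depth becomes 2
  Position 18 ')': depth becomes 1
  Position 19 '(': depth becomes 2
  Position 20 ')': depth becomes 1
  Position 21 ')': depth becomes 0
Maximum depth reached: 5

5


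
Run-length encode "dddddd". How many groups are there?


Input: dddddd
Scanning for consecutive runs:
  Group 1: 'd' x 6 (positions 0-5)
Total groups: 1

1


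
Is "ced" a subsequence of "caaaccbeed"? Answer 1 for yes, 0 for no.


Check if "ced" is a subsequence of "caaaccbeed"
Greedy scan:
  Position 0 ('c'): matches sub[0] = 'c'
  Position 1 ('a'): no match needed
  Position 2 ('a'): no match needed
  Position 3 ('a'): no match needed
  Position 4 ('c'): no match needed
  Position 5 ('c'): no match needed
  Position 6 ('b'): no match needed
  Position 7 ('e'): matches sub[1] = 'e'
  Position 8 ('e'): no match needed
  Position 9 ('d'): matches sub[2] = 'd'
All 3 characters matched => is a subsequence

1


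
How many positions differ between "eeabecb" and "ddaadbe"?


Comparing "eeabecb" and "ddaadbe" position by position:
  Position 0: 'e' vs 'd' => DIFFER
  Position 1: 'e' vs 'd' => DIFFER
  Position 2: 'a' vs 'a' => same
  Position 3: 'b' vs 'a' => DIFFER
  Position 4: 'e' vs 'd' => DIFFER
  Position 5: 'c' vs 'b' => DIFFER
  Position 6: 'b' vs 'e' => DIFFER
Positions that differ: 6

6


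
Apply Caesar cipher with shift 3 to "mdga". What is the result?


Caesar cipher: shift "mdga" by 3
  'm' (pos 12) + 3 = pos 15 = 'p'
  'd' (pos 3) + 3 = pos 6 = 'g'
  'g' (pos 6) + 3 = pos 9 = 'j'
  'a' (pos 0) + 3 = pos 3 = 'd'
Result: pgjd

pgjd


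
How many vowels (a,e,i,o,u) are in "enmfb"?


Input: enmfb
Checking each character:
  'e' at position 0: vowel (running total: 1)
  'n' at position 1: consonant
  'm' at position 2: consonant
  'f' at position 3: consonant
  'b' at position 4: consonant
Total vowels: 1

1


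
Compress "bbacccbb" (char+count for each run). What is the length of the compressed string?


Input: bbacccbb
Runs:
  'b' x 2 => "b2"
  'a' x 1 => "a1"
  'c' x 3 => "c3"
  'b' x 2 => "b2"
Compressed: "b2a1c3b2"
Compressed length: 8

8


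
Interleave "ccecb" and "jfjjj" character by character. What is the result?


Interleaving "ccecb" and "jfjjj":
  Position 0: 'c' from first, 'j' from second => "cj"
  Position 1: 'c' from first, 'f' from second => "cf"
  Position 2: 'e' from first, 'j' from second => "ej"
  Position 3: 'c' from first, 'j' from second => "cj"
  Position 4: 'b' from first, 'j' from second => "bj"
Result: cjcfejcjbj

cjcfejcjbj


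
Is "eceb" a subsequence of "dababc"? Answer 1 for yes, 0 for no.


Check if "eceb" is a subsequence of "dababc"
Greedy scan:
  Position 0 ('d'): no match needed
  Position 1 ('a'): no match needed
  Position 2 ('b'): no match needed
  Position 3 ('a'): no match needed
  Position 4 ('b'): no match needed
  Position 5 ('c'): no match needed
Only matched 0/4 characters => not a subsequence

0
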